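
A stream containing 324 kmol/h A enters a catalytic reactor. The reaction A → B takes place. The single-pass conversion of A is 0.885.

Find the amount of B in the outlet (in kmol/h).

A reacted = 0.885 × 324 = 286.7 kmol/h; ν_A = −1, so ξ = 286.7/1 = 286.7 kmol/h.
Outlet amounts (n = n₀ + ν ξ):
  A: 324 − 1(286.7) = 37.26
  B: 0 + 1(286.7) = 286.7

287 kmol/h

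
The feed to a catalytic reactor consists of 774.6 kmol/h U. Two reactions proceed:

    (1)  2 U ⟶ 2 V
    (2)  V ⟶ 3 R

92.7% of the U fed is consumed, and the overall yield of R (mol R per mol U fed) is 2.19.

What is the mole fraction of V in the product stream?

Conversion of U: U consumed = 2ξ₁ = 0.927 × 774.6 → ξ₁ = 359 kmol/h.
Yield of R: 3ξ₂ / 774.6 = 2.19 → ξ₂ = 565.5 kmol/h.
Outlet amounts (n = n₀ + Σ ν·ξ):
  U: 774.6 − 2(359) = 56.55
  V: 0 + 2(359) − 1(565.5) = 152.6
  R: 0 + 3(565.5) = 1696
Total out = 1906 kmol/h; y_V = 152.6 / 1906 = 0.08008.

0.0801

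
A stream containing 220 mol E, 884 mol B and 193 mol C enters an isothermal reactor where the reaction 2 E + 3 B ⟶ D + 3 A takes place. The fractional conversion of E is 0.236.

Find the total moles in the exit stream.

E reacted = 0.236 × 220 = 51.92 mol; ν_E = −2, so ξ = 51.92/2 = 25.96 mol.
Outlet amounts (n = n₀ + ν ξ):
  E: 220 − 2(25.96) = 168.1
  B: 884 − 3(25.96) = 806.1
  D: 0 + 1(25.96) = 25.96
  A: 0 + 3(25.96) = 77.88
  C: 193 (inert)
Total out = 168.1 + 806.1 + 25.96 + 77.88 + 193 = 1271 mol.

1270 mol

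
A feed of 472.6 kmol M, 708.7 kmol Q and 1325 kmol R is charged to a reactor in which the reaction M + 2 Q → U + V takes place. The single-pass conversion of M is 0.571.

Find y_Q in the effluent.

M reacted = 0.571 × 472.6 = 269.9 kmol; ν_M = −1, so ξ = 269.9/1 = 269.9 kmol.
Outlet amounts (n = n₀ + ν ξ):
  M: 472.6 − 1(269.9) = 202.7
  Q: 708.7 − 2(269.9) = 169
  U: 0 + 1(269.9) = 269.9
  V: 0 + 1(269.9) = 269.9
  R: 1325 (inert)
Total out = 2236 kmol; y_Q = 169 / 2236 = 0.07556.

0.0756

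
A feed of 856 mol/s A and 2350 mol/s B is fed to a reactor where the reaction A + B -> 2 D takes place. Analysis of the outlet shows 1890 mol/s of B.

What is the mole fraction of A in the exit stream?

For B: n = n₀ − 1ξ → 1890 = 2350 − 1ξ, giving ξ = 460 mol/s.
Outlet amounts (n = n₀ + ν ξ):
  A: 856 − 1(460) = 396
  B: 2350 − 1(460) = 1890
  D: 0 + 2(460) = 920
Total out = 3206 mol/s; y_A = 396 / 3206 = 0.1235.

0.124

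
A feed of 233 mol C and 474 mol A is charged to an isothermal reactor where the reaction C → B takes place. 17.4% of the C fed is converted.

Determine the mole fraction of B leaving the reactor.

C reacted = 0.174 × 233 = 40.54 mol; ν_C = −1, so ξ = 40.54/1 = 40.54 mol.
Outlet amounts (n = n₀ + ν ξ):
  C: 233 − 1(40.54) = 192.5
  B: 0 + 1(40.54) = 40.54
  A: 474 (inert)
Total out = 707 mol; y_B = 40.54 / 707 = 0.05734.

0.0573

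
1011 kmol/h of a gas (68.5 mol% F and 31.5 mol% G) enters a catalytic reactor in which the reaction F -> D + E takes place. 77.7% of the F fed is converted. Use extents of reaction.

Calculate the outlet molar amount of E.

538 kmol/h

F reacted = 0.777 × 692.5 = 538.1 kmol/h; ν_F = −1, so ξ = 538.1/1 = 538.1 kmol/h.
Outlet amounts (n = n₀ + ν ξ):
  F: 692.5 − 1(538.1) = 154.4
  D: 0 + 1(538.1) = 538.1
  E: 0 + 1(538.1) = 538.1
  G: 318.5 (inert)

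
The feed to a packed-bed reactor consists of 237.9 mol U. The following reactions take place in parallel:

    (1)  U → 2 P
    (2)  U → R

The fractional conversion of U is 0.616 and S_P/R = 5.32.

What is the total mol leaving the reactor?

344 mol

Conversion of U: U consumed = 0.616 × 237.9 = 146.5 mol = 1ξ₁ + 1ξ₂.
Selectivity: 2ξ₁ / (1ξ₂) = 5.32 → ξ₁ = 2.66 ξ₂.
Substitute: (1·2.66 + 1) ξ₂ = 146.5 → ξ₂ = 40.04 mol, ξ₁ = 106.5 mol.
Outlet amounts (n = n₀ + Σ ν·ξ):
  U: 237.9 − 1(106.5) − 1(40.04) = 91.35
  P: 0 + 2(106.5) = 213
  R: 0 + 1(40.04) = 40.04
Total out = 91.35 + 213 + 40.04 = 344.4 mol.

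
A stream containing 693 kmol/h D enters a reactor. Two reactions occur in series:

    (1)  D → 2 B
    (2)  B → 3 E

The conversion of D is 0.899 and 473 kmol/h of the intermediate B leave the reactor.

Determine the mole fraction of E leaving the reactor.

0.81

Conversion of D: D consumed = 1ξ₁ = 0.899 × 693 → ξ₁ = 623 kmol/h.
B balance: n_B = 0 + 2ξ₁ − 1ξ₂ = 473 → ξ₂ = (2·623 − 473)/1 = 773 kmol/h.
Outlet amounts (n = n₀ + Σ ν·ξ):
  D: 693 − 1(623) = 69.99
  B: 0 + 2(623) − 1(773) = 473
  E: 0 + 3(773) = 2319
Total out = 2862 kmol/h; y_E = 2319 / 2862 = 0.8103.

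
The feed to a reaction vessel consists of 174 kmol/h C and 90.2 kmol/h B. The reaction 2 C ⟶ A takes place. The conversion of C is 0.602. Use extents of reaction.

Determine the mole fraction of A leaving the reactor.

0.247

C reacted = 0.602 × 174 = 104.7 kmol/h; ν_C = −2, so ξ = 104.7/2 = 52.37 kmol/h.
Outlet amounts (n = n₀ + ν ξ):
  C: 174 − 2(52.37) = 69.25
  A: 0 + 1(52.37) = 52.37
  B: 90.2 (inert)
Total out = 211.8 kmol/h; y_A = 52.37 / 211.8 = 0.2473.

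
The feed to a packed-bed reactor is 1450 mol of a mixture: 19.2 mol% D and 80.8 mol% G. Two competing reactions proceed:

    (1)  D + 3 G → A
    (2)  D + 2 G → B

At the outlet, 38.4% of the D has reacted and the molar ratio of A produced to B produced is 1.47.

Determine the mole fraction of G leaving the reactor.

0.763

Conversion of D: D consumed = 0.384 × 278.4 = 106.9 mol = 1ξ₁ + 1ξ₂.
Selectivity: 1ξ₁ / (1ξ₂) = 1.47 → ξ₁ = 1.47 ξ₂.
Substitute: (1·1.47 + 1) ξ₂ = 106.9 → ξ₂ = 43.28 mol, ξ₁ = 63.62 mol.
Outlet amounts (n = n₀ + Σ ν·ξ):
  D: 278.4 − 1(63.62) − 1(43.28) = 171.5
  G: 1172 − 3(63.62) − 2(43.28) = 894.2
  A: 0 + 1(63.62) = 63.62
  B: 0 + 1(43.28) = 43.28
Total out = 1173 mol; y_G = 894.2 / 1173 = 0.7626.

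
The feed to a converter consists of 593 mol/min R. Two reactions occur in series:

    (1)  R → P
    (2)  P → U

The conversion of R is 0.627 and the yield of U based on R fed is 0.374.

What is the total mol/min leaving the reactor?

593 mol/min

Conversion of R: R consumed = 1ξ₁ = 0.627 × 593 → ξ₁ = 371.8 mol/min.
Yield of U: 1ξ₂ / 593 = 0.374 → ξ₂ = 221.8 mol/min.
Outlet amounts (n = n₀ + Σ ν·ξ):
  R: 593 − 1(371.8) = 221.2
  P: 0 + 1(371.8) − 1(221.8) = 150
  U: 0 + 1(221.8) = 221.8
Total out = 221.2 + 150 + 221.8 = 593 mol/min.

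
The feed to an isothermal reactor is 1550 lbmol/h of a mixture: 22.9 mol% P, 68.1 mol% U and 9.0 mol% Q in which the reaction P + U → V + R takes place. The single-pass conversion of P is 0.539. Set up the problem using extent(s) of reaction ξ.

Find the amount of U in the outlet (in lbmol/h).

864 lbmol/h

P reacted = 0.539 × 354.9 = 191.3 lbmol/h; ν_P = −1, so ξ = 191.3/1 = 191.3 lbmol/h.
Outlet amounts (n = n₀ + ν ξ):
  P: 354.9 − 1(191.3) = 163.6
  U: 1056 − 1(191.3) = 864.2
  V: 0 + 1(191.3) = 191.3
  R: 0 + 1(191.3) = 191.3
  Q: 139.5 (inert)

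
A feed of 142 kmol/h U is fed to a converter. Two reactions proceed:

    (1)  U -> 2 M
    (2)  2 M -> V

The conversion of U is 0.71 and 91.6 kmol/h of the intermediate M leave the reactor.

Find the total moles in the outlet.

Conversion of U: U consumed = 1ξ₁ = 0.71 × 142 → ξ₁ = 100.8 kmol/h.
M balance: n_M = 0 + 2ξ₁ − 2ξ₂ = 91.6 → ξ₂ = (2·100.8 − 91.6)/2 = 55.02 kmol/h.
Outlet amounts (n = n₀ + Σ ν·ξ):
  U: 142 − 1(100.8) = 41.18
  M: 0 + 2(100.8) − 2(55.02) = 91.6
  V: 0 + 1(55.02) = 55.02
Total out = 41.18 + 91.6 + 55.02 = 187.8 kmol/h.

188 kmol/h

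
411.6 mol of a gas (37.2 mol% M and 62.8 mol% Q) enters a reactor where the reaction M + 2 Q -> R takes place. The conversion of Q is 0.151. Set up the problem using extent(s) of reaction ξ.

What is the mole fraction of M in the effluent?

0.359

Q reacted = 0.151 × 258.5 = 39.03 mol; ν_Q = −2, so ξ = 39.03/2 = 19.52 mol.
Outlet amounts (n = n₀ + ν ξ):
  M: 153.1 − 1(19.52) = 133.6
  Q: 258.5 − 2(19.52) = 219.5
  R: 0 + 1(19.52) = 19.52
Total out = 372.6 mol; y_M = 133.6 / 372.6 = 0.3586.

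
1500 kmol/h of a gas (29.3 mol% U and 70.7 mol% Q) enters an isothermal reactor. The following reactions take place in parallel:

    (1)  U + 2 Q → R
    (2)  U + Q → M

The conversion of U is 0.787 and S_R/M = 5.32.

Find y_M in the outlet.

0.0634

Conversion of U: U consumed = 0.787 × 439.5 = 345.9 kmol/h = 1ξ₁ + 1ξ₂.
Selectivity: 1ξ₁ / (1ξ₂) = 5.32 → ξ₁ = 5.32 ξ₂.
Substitute: (1·5.32 + 1) ξ₂ = 345.9 → ξ₂ = 54.73 kmol/h, ξ₁ = 291.2 kmol/h.
Outlet amounts (n = n₀ + Σ ν·ξ):
  U: 439.5 − 1(291.2) − 1(54.73) = 93.61
  Q: 1060 − 2(291.2) − 1(54.73) = 423.5
  R: 0 + 1(291.2) = 291.2
  M: 0 + 1(54.73) = 54.73
Total out = 863 kmol/h; y_M = 54.73 / 863 = 0.06342.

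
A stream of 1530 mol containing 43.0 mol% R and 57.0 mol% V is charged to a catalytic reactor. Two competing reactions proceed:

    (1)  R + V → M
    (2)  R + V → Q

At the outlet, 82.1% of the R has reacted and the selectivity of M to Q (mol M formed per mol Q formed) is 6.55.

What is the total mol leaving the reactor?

Conversion of R: R consumed = 0.821 × 657.9 = 540.1 mol = 1ξ₁ + 1ξ₂.
Selectivity: 1ξ₁ / (1ξ₂) = 6.55 → ξ₁ = 6.55 ξ₂.
Substitute: (1·6.55 + 1) ξ₂ = 540.1 → ξ₂ = 71.54 mol, ξ₁ = 468.6 mol.
Outlet amounts (n = n₀ + Σ ν·ξ):
  R: 657.9 − 1(468.6) − 1(71.54) = 117.8
  V: 872.1 − 1(468.6) − 1(71.54) = 332
  M: 0 + 1(468.6) = 468.6
  Q: 0 + 1(71.54) = 71.54
Total out = 117.8 + 332 + 468.6 + 71.54 = 989.9 mol.

990 mol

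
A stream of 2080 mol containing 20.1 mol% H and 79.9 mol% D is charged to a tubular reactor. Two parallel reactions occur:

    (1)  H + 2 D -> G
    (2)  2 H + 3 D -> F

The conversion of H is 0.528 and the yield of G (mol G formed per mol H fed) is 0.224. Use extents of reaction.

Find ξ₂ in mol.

ξ₂ = 63.5 mol

Yield of G: 1ξ₁ / 418.1 = 0.224 → ξ₁ = 93.65 mol.
Conversion of H: 1ξ₁ + 2ξ₂ = 0.528 × 418.1 = 220.7 → ξ₂ = 63.55 mol.
Outlet amounts (n = n₀ + Σ ν·ξ):
  H: 418.1 − 1(93.65) − 2(63.55) = 197.3
  D: 1662 − 2(93.65) − 3(63.55) = 1284
  G: 0 + 1(93.65) = 93.65
  F: 0 + 1(63.55) = 63.55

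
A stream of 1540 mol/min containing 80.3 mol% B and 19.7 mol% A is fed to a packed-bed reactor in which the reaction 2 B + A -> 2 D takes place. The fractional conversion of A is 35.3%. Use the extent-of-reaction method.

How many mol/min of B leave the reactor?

A reacted = 0.353 × 303.4 = 107.1 mol/min; ν_A = −1, so ξ = 107.1/1 = 107.1 mol/min.
Outlet amounts (n = n₀ + ν ξ):
  B: 1237 − 2(107.1) = 1022
  A: 303.4 − 1(107.1) = 196.3
  D: 0 + 2(107.1) = 214.2

1020 mol/min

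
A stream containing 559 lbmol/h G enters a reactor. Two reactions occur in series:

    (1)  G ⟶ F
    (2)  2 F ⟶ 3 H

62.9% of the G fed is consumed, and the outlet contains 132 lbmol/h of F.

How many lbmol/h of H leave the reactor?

329 lbmol/h

Conversion of G: G consumed = 1ξ₁ = 0.629 × 559 → ξ₁ = 351.6 lbmol/h.
F balance: n_F = 0 + 1ξ₁ − 2ξ₂ = 132 → ξ₂ = (1·351.6 − 132)/2 = 109.8 lbmol/h.
Outlet amounts (n = n₀ + Σ ν·ξ):
  G: 559 − 1(351.6) = 207.4
  F: 0 + 1(351.6) − 2(109.8) = 132
  H: 0 + 3(109.8) = 329.4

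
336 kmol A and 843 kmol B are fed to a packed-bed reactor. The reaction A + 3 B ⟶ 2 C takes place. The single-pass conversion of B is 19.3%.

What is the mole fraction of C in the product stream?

B reacted = 0.193 × 843 = 162.7 kmol; ν_B = −3, so ξ = 162.7/3 = 54.23 kmol.
Outlet amounts (n = n₀ + ν ξ):
  A: 336 − 1(54.23) = 281.8
  B: 843 − 3(54.23) = 680.3
  C: 0 + 2(54.23) = 108.5
Total out = 1071 kmol; y_C = 108.5 / 1071 = 0.1013.

0.101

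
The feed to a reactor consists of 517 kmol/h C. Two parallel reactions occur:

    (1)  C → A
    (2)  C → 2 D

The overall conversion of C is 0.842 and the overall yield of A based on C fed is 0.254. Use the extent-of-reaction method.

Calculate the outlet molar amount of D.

Yield of A: 1ξ₁ / 517 = 0.254 → ξ₁ = 131.3 kmol/h.
Conversion of C: 1ξ₁ + 1ξ₂ = 0.842 × 517 = 435.3 → ξ₂ = 304 kmol/h.
Outlet amounts (n = n₀ + Σ ν·ξ):
  C: 517 − 1(131.3) − 1(304) = 81.69
  A: 0 + 1(131.3) = 131.3
  D: 0 + 2(304) = 608

608 kmol/h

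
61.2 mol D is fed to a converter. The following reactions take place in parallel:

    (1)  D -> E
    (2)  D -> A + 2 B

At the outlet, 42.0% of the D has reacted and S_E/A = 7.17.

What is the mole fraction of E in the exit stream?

0.334

Conversion of D: D consumed = 0.42 × 61.2 = 25.7 mol = 1ξ₁ + 1ξ₂.
Selectivity: 1ξ₁ / (1ξ₂) = 7.17 → ξ₁ = 7.17 ξ₂.
Substitute: (1·7.17 + 1) ξ₂ = 25.7 → ξ₂ = 3.146 mol, ξ₁ = 22.56 mol.
Outlet amounts (n = n₀ + Σ ν·ξ):
  D: 61.2 − 1(22.56) − 1(3.146) = 35.5
  E: 0 + 1(22.56) = 22.56
  A: 0 + 1(3.146) = 3.146
  B: 0 + 2(3.146) = 6.292
Total out = 67.49 mol; y_E = 22.56 / 67.49 = 0.3342.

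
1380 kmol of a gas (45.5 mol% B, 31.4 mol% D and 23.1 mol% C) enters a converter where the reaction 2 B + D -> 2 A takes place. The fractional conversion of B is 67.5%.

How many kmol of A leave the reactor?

B reacted = 0.675 × 627.9 = 423.8 kmol; ν_B = −2, so ξ = 423.8/2 = 211.9 kmol.
Outlet amounts (n = n₀ + ν ξ):
  B: 627.9 − 2(211.9) = 204.1
  D: 433.3 − 1(211.9) = 221.4
  A: 0 + 2(211.9) = 423.8
  C: 318.8 (inert)

424 kmol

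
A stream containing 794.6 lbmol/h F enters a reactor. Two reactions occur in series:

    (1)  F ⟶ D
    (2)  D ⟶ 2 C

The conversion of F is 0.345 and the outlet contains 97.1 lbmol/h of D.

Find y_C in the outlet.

0.364

Conversion of F: F consumed = 1ξ₁ = 0.345 × 794.6 → ξ₁ = 274.1 lbmol/h.
D balance: n_D = 0 + 1ξ₁ − 1ξ₂ = 97.1 → ξ₂ = (1·274.1 − 97.1)/1 = 177 lbmol/h.
Outlet amounts (n = n₀ + Σ ν·ξ):
  F: 794.6 − 1(274.1) = 520.5
  D: 0 + 1(274.1) − 1(177) = 97.1
  C: 0 + 2(177) = 354.1
Total out = 971.6 lbmol/h; y_C = 354.1 / 971.6 = 0.3644.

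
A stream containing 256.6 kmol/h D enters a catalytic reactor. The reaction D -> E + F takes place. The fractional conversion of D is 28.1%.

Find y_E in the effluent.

0.219

D reacted = 0.281 × 256.6 = 72.1 kmol/h; ν_D = −1, so ξ = 72.1/1 = 72.1 kmol/h.
Outlet amounts (n = n₀ + ν ξ):
  D: 256.6 − 1(72.1) = 184.5
  E: 0 + 1(72.1) = 72.1
  F: 0 + 1(72.1) = 72.1
Total out = 328.7 kmol/h; y_E = 72.1 / 328.7 = 0.2194.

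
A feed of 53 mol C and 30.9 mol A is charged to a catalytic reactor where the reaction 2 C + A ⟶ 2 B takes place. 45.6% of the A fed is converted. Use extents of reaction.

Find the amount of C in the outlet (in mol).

24.8 mol

A reacted = 0.456 × 30.9 = 14.09 mol; ν_A = −1, so ξ = 14.09/1 = 14.09 mol.
Outlet amounts (n = n₀ + ν ξ):
  C: 53 − 2(14.09) = 24.82
  A: 30.9 − 1(14.09) = 16.81
  B: 0 + 2(14.09) = 28.18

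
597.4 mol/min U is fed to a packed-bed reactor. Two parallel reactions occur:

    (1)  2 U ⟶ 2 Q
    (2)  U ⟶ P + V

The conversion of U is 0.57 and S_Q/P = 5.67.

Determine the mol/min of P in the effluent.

51.1 mol/min

Conversion of U: U consumed = 0.57 × 597.4 = 340.5 mol/min = 2ξ₁ + 1ξ₂.
Selectivity: 2ξ₁ / (1ξ₂) = 5.67 → ξ₁ = 2.835 ξ₂.
Substitute: (2·2.835 + 1) ξ₂ = 340.5 → ξ₂ = 51.05 mol/min, ξ₁ = 144.7 mol/min.
Outlet amounts (n = n₀ + Σ ν·ξ):
  U: 597.4 − 2(144.7) − 1(51.05) = 256.9
  Q: 0 + 2(144.7) = 289.5
  P: 0 + 1(51.05) = 51.05
  V: 0 + 1(51.05) = 51.05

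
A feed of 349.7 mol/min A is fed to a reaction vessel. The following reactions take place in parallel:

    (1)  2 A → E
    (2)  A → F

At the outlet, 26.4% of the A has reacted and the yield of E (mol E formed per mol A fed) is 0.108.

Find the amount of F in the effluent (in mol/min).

16.8 mol/min

Yield of E: 1ξ₁ / 349.7 = 0.108 → ξ₁ = 37.77 mol/min.
Conversion of A: 2ξ₁ + 1ξ₂ = 0.264 × 349.7 = 92.32 → ξ₂ = 16.79 mol/min.
Outlet amounts (n = n₀ + Σ ν·ξ):
  A: 349.7 − 2(37.77) − 1(16.79) = 257.4
  E: 0 + 1(37.77) = 37.77
  F: 0 + 1(16.79) = 16.79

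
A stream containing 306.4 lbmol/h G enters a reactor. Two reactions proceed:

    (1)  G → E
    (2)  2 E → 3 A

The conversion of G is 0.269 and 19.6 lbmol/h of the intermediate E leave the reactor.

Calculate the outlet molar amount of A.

94.2 lbmol/h

Conversion of G: G consumed = 1ξ₁ = 0.269 × 306.4 → ξ₁ = 82.42 lbmol/h.
E balance: n_E = 0 + 1ξ₁ − 2ξ₂ = 19.6 → ξ₂ = (1·82.42 − 19.6)/2 = 31.41 lbmol/h.
Outlet amounts (n = n₀ + Σ ν·ξ):
  G: 306.4 − 1(82.42) = 224
  E: 0 + 1(82.42) − 2(31.41) = 19.6
  A: 0 + 3(31.41) = 94.23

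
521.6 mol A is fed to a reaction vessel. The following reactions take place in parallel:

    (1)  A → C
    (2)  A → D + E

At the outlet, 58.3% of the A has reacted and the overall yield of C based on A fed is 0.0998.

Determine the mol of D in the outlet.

Yield of C: 1ξ₁ / 521.6 = 0.0998 → ξ₁ = 52.06 mol.
Conversion of A: 1ξ₁ + 1ξ₂ = 0.583 × 521.6 = 304.1 → ξ₂ = 252 mol.
Outlet amounts (n = n₀ + Σ ν·ξ):
  A: 521.6 − 1(52.06) − 1(252) = 217.5
  C: 0 + 1(52.06) = 52.06
  D: 0 + 1(252) = 252
  E: 0 + 1(252) = 252

252 mol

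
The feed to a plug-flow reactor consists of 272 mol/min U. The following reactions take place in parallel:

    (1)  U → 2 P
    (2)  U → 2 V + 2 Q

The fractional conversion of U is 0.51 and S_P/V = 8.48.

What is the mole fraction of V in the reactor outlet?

Conversion of U: U consumed = 0.51 × 272 = 138.7 mol/min = 1ξ₁ + 1ξ₂.
Selectivity: 2ξ₁ / (2ξ₂) = 8.48 → ξ₁ = 8.48 ξ₂.
Substitute: (1·8.48 + 1) ξ₂ = 138.7 → ξ₂ = 14.63 mol/min, ξ₁ = 124.1 mol/min.
Outlet amounts (n = n₀ + Σ ν·ξ):
  U: 272 − 1(124.1) − 1(14.63) = 133.3
  P: 0 + 2(124.1) = 248.2
  V: 0 + 2(14.63) = 29.27
  Q: 0 + 2(14.63) = 29.27
Total out = 440 mol/min; y_V = 29.27 / 440 = 0.06652.

0.0665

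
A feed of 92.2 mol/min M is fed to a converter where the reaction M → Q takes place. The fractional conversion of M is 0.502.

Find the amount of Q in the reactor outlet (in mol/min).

M reacted = 0.502 × 92.2 = 46.28 mol/min; ν_M = −1, so ξ = 46.28/1 = 46.28 mol/min.
Outlet amounts (n = n₀ + ν ξ):
  M: 92.2 − 1(46.28) = 45.92
  Q: 0 + 1(46.28) = 46.28

46.3 mol/min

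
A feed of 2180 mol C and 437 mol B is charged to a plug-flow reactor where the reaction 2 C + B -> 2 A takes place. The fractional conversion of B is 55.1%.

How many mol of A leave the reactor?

482 mol

B reacted = 0.551 × 437 = 240.8 mol; ν_B = −1, so ξ = 240.8/1 = 240.8 mol.
Outlet amounts (n = n₀ + ν ξ):
  C: 2180 − 2(240.8) = 1698
  B: 437 − 1(240.8) = 196.2
  A: 0 + 2(240.8) = 481.6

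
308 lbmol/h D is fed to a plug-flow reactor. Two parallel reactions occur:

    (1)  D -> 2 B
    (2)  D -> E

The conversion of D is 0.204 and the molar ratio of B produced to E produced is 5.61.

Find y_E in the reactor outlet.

0.0466

Conversion of D: D consumed = 0.204 × 308 = 62.83 lbmol/h = 1ξ₁ + 1ξ₂.
Selectivity: 2ξ₁ / (1ξ₂) = 5.61 → ξ₁ = 2.805 ξ₂.
Substitute: (1·2.805 + 1) ξ₂ = 62.83 → ξ₂ = 16.51 lbmol/h, ξ₁ = 46.32 lbmol/h.
Outlet amounts (n = n₀ + Σ ν·ξ):
  D: 308 − 1(46.32) − 1(16.51) = 245.2
  B: 0 + 2(46.32) = 92.64
  E: 0 + 1(16.51) = 16.51
Total out = 354.3 lbmol/h; y_E = 16.51 / 354.3 = 0.0466.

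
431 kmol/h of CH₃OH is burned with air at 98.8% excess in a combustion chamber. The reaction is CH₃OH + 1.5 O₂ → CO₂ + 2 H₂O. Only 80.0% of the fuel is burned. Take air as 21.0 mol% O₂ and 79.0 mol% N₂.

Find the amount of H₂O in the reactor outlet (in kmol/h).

Stoichiometric O₂ = 1.5 × 431 = 646.5 kmol/h; O₂ fed = 646.5 × 1.988 = 1285 kmol/h.
N₂ fed = 1285 × 79/21 = 4835 kmol/h.
Fuel reacted = 0.8 × 431 → ξ = 344.8 kmol/h.
Outlet (n = n₀ + ν ξ):
  CH₃OH: 431 − 1(344.8) = 86.2
  O₂: 1285 − 1.5(344.8) = 768
  N₂: 4835 (inert)
  CO₂: 0 + 1(344.8) = 344.8
  H₂O: 0 + 2(344.8) = 689.6

690 kmol/h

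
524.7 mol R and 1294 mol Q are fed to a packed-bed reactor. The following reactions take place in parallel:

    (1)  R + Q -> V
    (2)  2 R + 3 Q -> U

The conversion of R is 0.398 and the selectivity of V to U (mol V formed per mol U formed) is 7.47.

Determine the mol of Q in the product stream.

Conversion of R: R consumed = 0.398 × 524.7 = 208.8 mol = 1ξ₁ + 2ξ₂.
Selectivity: 1ξ₁ / (1ξ₂) = 7.47 → ξ₁ = 7.47 ξ₂.
Substitute: (1·7.47 + 2) ξ₂ = 208.8 → ξ₂ = 22.05 mol, ξ₁ = 164.7 mol.
Outlet amounts (n = n₀ + Σ ν·ξ):
  R: 524.7 − 1(164.7) − 2(22.05) = 315.9
  Q: 1294 − 1(164.7) − 3(22.05) = 1063
  V: 0 + 1(164.7) = 164.7
  U: 0 + 1(22.05) = 22.05

1060 mol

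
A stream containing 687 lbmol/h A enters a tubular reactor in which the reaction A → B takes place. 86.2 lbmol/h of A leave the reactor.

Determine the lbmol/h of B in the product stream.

For A: n = n₀ − 1ξ → 86.2 = 687 − 1ξ, giving ξ = 600.8 lbmol/h.
Outlet amounts (n = n₀ + ν ξ):
  A: 687 − 1(600.8) = 86.2
  B: 0 + 1(600.8) = 600.8

601 lbmol/h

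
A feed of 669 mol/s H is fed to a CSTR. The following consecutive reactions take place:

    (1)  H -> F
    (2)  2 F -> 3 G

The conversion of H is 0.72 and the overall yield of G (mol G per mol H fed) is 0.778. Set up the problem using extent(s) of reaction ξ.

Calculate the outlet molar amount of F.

135 mol/s

Conversion of H: H consumed = 1ξ₁ = 0.72 × 669 → ξ₁ = 481.7 mol/s.
Yield of G: 3ξ₂ / 669 = 0.778 → ξ₂ = 173.5 mol/s.
Outlet amounts (n = n₀ + Σ ν·ξ):
  H: 669 − 1(481.7) = 187.3
  F: 0 + 1(481.7) − 2(173.5) = 134.7
  G: 0 + 3(173.5) = 520.5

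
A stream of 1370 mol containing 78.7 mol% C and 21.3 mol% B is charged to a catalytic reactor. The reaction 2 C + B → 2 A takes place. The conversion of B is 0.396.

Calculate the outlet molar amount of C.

847 mol

B reacted = 0.396 × 291.8 = 115.6 mol; ν_B = −1, so ξ = 115.6/1 = 115.6 mol.
Outlet amounts (n = n₀ + ν ξ):
  C: 1078 − 2(115.6) = 847.1
  B: 291.8 − 1(115.6) = 176.3
  A: 0 + 2(115.6) = 231.1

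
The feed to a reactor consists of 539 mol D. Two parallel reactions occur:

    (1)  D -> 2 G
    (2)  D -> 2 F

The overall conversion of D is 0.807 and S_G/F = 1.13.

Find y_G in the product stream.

Conversion of D: D consumed = 0.807 × 539 = 435 mol = 1ξ₁ + 1ξ₂.
Selectivity: 2ξ₁ / (2ξ₂) = 1.13 → ξ₁ = 1.13 ξ₂.
Substitute: (1·1.13 + 1) ξ₂ = 435 → ξ₂ = 204.2 mol, ξ₁ = 230.8 mol.
Outlet amounts (n = n₀ + Σ ν·ξ):
  D: 539 − 1(230.8) − 1(204.2) = 104
  G: 0 + 2(230.8) = 461.5
  F: 0 + 2(204.2) = 408.4
Total out = 974 mol; y_G = 461.5 / 974 = 0.4739.

0.474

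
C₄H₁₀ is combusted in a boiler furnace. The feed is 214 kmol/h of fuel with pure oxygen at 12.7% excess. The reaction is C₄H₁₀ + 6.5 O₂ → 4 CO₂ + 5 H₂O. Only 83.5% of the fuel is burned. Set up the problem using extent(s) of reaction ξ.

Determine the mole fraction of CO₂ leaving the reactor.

Stoichiometric O₂ = 6.5 × 214 = 1391 kmol/h; O₂ fed = 1391 × 1.127 = 1568 kmol/h.
Fuel reacted = 0.835 × 214 → ξ = 178.7 kmol/h.
Outlet (n = n₀ + ν ξ):
  C₄H₁₀: 214 − 1(178.7) = 35.31
  O₂: 1568 − 6.5(178.7) = 406.2
  CO₂: 0 + 4(178.7) = 714.8
  H₂O: 0 + 5(178.7) = 893.5
Total out = 2050 kmol/h; y_CO₂ = 714.8 / 2050 = 0.3487.

0.349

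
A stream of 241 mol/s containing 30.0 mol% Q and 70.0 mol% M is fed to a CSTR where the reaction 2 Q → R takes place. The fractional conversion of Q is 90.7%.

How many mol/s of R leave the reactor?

32.8 mol/s

Q reacted = 0.907 × 72.3 = 65.58 mol/s; ν_Q = −2, so ξ = 65.58/2 = 32.79 mol/s.
Outlet amounts (n = n₀ + ν ξ):
  Q: 72.3 − 2(32.79) = 6.724
  R: 0 + 1(32.79) = 32.79
  M: 168.7 (inert)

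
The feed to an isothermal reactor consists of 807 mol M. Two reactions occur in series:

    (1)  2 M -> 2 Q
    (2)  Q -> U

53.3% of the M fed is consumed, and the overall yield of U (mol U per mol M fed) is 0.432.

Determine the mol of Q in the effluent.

Conversion of M: M consumed = 2ξ₁ = 0.533 × 807 → ξ₁ = 215.1 mol.
Yield of U: 1ξ₂ / 807 = 0.432 → ξ₂ = 348.6 mol.
Outlet amounts (n = n₀ + Σ ν·ξ):
  M: 807 − 2(215.1) = 376.9
  Q: 0 + 2(215.1) − 1(348.6) = 81.51
  U: 0 + 1(348.6) = 348.6

81.5 mol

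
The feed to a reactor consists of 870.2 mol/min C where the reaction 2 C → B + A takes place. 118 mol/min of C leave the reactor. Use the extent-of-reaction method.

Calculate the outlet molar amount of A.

For C: n = n₀ − 2ξ → 118 = 870.2 − 2ξ, giving ξ = 376.1 mol/min.
Outlet amounts (n = n₀ + ν ξ):
  C: 870.2 − 2(376.1) = 118
  B: 0 + 1(376.1) = 376.1
  A: 0 + 1(376.1) = 376.1

376 mol/min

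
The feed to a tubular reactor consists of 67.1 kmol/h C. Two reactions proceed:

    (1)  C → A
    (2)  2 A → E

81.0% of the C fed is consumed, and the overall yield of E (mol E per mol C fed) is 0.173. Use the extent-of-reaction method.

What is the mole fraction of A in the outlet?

0.561

Conversion of C: C consumed = 1ξ₁ = 0.81 × 67.1 → ξ₁ = 54.35 kmol/h.
Yield of E: 1ξ₂ / 67.1 = 0.173 → ξ₂ = 11.61 kmol/h.
Outlet amounts (n = n₀ + Σ ν·ξ):
  C: 67.1 − 1(54.35) = 12.75
  A: 0 + 1(54.35) − 2(11.61) = 31.13
  E: 0 + 1(11.61) = 11.61
Total out = 55.49 kmol/h; y_A = 31.13 / 55.49 = 0.5611.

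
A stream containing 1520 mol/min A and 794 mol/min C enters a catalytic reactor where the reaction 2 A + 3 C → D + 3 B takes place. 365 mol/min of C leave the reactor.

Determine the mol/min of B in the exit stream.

429 mol/min

For C: n = n₀ − 3ξ → 365 = 794 − 3ξ, giving ξ = 143 mol/min.
Outlet amounts (n = n₀ + ν ξ):
  A: 1520 − 2(143) = 1234
  C: 794 − 3(143) = 365
  D: 0 + 1(143) = 143
  B: 0 + 3(143) = 429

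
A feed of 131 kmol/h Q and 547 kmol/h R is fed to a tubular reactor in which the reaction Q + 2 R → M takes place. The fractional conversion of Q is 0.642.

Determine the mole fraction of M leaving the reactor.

0.165

Q reacted = 0.642 × 131 = 84.1 kmol/h; ν_Q = −1, so ξ = 84.1/1 = 84.1 kmol/h.
Outlet amounts (n = n₀ + ν ξ):
  Q: 131 − 1(84.1) = 46.9
  R: 547 − 2(84.1) = 378.8
  M: 0 + 1(84.1) = 84.1
Total out = 509.8 kmol/h; y_M = 84.1 / 509.8 = 0.165.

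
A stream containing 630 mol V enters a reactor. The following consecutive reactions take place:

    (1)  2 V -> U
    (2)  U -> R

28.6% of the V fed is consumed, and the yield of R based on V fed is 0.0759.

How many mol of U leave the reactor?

42.3 mol

Conversion of V: V consumed = 2ξ₁ = 0.286 × 630 → ξ₁ = 90.09 mol.
Yield of R: 1ξ₂ / 630 = 0.0759 → ξ₂ = 47.82 mol.
Outlet amounts (n = n₀ + Σ ν·ξ):
  V: 630 − 2(90.09) = 449.8
  U: 0 + 1(90.09) − 1(47.82) = 42.27
  R: 0 + 1(47.82) = 47.82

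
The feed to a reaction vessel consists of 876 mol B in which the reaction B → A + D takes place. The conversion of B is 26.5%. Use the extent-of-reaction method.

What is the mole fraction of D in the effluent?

0.209

B reacted = 0.265 × 876 = 232.1 mol; ν_B = −1, so ξ = 232.1/1 = 232.1 mol.
Outlet amounts (n = n₀ + ν ξ):
  B: 876 − 1(232.1) = 643.9
  A: 0 + 1(232.1) = 232.1
  D: 0 + 1(232.1) = 232.1
Total out = 1108 mol; y_D = 232.1 / 1108 = 0.2095.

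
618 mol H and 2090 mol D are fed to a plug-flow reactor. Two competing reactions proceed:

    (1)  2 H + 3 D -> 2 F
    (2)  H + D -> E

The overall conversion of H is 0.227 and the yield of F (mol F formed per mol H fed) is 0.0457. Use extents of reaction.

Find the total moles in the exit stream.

2550 mol

Yield of F: 2ξ₁ / 618 = 0.0457 → ξ₁ = 14.12 mol.
Conversion of H: 2ξ₁ + 1ξ₂ = 0.227 × 618 = 140.3 → ξ₂ = 112 mol.
Outlet amounts (n = n₀ + Σ ν·ξ):
  H: 618 − 2(14.12) − 1(112) = 477.7
  D: 2090 − 3(14.12) − 1(112) = 1936
  F: 0 + 2(14.12) = 28.24
  E: 0 + 1(112) = 112
Total out = 477.7 + 1936 + 28.24 + 112 = 2554 mol.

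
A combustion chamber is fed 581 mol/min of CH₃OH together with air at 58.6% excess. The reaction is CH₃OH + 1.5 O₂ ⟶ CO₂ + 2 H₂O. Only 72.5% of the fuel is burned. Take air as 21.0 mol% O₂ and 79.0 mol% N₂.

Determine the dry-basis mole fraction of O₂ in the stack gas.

Stoichiometric O₂ = 1.5 × 581 = 871.5 mol/min; O₂ fed = 871.5 × 1.586 = 1382 mol/min.
N₂ fed = 1382 × 79/21 = 5200 mol/min.
Fuel reacted = 0.725 × 581 → ξ = 421.2 mol/min.
Outlet (n = n₀ + ν ξ):
  CH₃OH: 581 − 1(421.2) = 159.8
  O₂: 1382 − 1.5(421.2) = 750.4
  N₂: 5200 (inert)
  CO₂: 0 + 1(421.2) = 421.2
  H₂O: 0 + 2(421.2) = 842.4
Dry total = 6531 mol/min; y_O₂ (dry) = 750.4 / 6531 = 0.1149.

0.115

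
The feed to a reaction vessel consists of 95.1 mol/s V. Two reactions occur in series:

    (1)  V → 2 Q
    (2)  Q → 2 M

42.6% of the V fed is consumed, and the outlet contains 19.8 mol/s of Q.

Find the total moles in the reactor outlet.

Conversion of V: V consumed = 1ξ₁ = 0.426 × 95.1 → ξ₁ = 40.51 mol/s.
Q balance: n_Q = 0 + 2ξ₁ − 1ξ₂ = 19.8 → ξ₂ = (2·40.51 − 19.8)/1 = 61.23 mol/s.
Outlet amounts (n = n₀ + Σ ν·ξ):
  V: 95.1 − 1(40.51) = 54.59
  Q: 0 + 2(40.51) − 1(61.23) = 19.8
  M: 0 + 2(61.23) = 122.5
Total out = 54.59 + 19.8 + 122.5 = 196.8 mol/s.

197 mol/s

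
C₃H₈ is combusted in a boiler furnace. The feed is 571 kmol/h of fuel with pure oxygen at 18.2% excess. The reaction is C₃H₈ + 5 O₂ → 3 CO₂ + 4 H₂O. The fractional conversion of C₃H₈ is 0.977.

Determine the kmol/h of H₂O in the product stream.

2230 kmol/h

Stoichiometric O₂ = 5 × 571 = 2855 kmol/h; O₂ fed = 2855 × 1.182 = 3375 kmol/h.
Fuel reacted = 0.977 × 571 → ξ = 557.9 kmol/h.
Outlet (n = n₀ + ν ξ):
  C₃H₈: 571 − 1(557.9) = 13.13
  O₂: 3375 − 5(557.9) = 585.3
  CO₂: 0 + 3(557.9) = 1674
  H₂O: 0 + 4(557.9) = 2231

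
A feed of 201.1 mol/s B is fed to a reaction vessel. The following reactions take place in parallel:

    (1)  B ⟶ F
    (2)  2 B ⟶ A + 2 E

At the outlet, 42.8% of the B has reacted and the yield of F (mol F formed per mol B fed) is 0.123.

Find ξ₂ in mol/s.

ξ₂ = 30.7 mol/s

Yield of F: 1ξ₁ / 201.1 = 0.123 → ξ₁ = 24.74 mol/s.
Conversion of B: 1ξ₁ + 2ξ₂ = 0.428 × 201.1 = 86.07 → ξ₂ = 30.67 mol/s.
Outlet amounts (n = n₀ + Σ ν·ξ):
  B: 201.1 − 1(24.74) − 2(30.67) = 115
  F: 0 + 1(24.74) = 24.74
  A: 0 + 1(30.67) = 30.67
  E: 0 + 2(30.67) = 61.34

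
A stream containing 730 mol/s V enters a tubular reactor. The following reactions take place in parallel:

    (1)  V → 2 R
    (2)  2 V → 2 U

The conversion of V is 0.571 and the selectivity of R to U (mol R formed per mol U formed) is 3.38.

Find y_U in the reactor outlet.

Conversion of V: V consumed = 0.571 × 730 = 416.8 mol/s = 1ξ₁ + 2ξ₂.
Selectivity: 2ξ₁ / (2ξ₂) = 3.38 → ξ₁ = 3.38 ξ₂.
Substitute: (1·3.38 + 2) ξ₂ = 416.8 → ξ₂ = 77.48 mol/s, ξ₁ = 261.9 mol/s.
Outlet amounts (n = n₀ + Σ ν·ξ):
  V: 730 − 1(261.9) − 2(77.48) = 313.2
  R: 0 + 2(261.9) = 523.7
  U: 0 + 2(77.48) = 155
Total out = 991.9 mol/s; y_U = 155 / 991.9 = 0.1562.

0.156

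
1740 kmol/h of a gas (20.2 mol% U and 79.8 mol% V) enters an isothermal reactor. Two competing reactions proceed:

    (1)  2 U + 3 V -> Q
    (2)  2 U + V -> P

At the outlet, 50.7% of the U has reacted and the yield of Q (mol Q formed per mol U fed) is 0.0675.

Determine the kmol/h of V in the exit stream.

Yield of Q: 1ξ₁ / 351.5 = 0.0675 → ξ₁ = 23.72 kmol/h.
Conversion of U: 2ξ₁ + 2ξ₂ = 0.507 × 351.5 = 178.2 → ξ₂ = 65.38 kmol/h.
Outlet amounts (n = n₀ + Σ ν·ξ):
  U: 351.5 − 2(23.72) − 2(65.38) = 173.3
  V: 1389 − 3(23.72) − 1(65.38) = 1252
  Q: 0 + 1(23.72) = 23.72
  P: 0 + 1(65.38) = 65.38

1250 kmol/h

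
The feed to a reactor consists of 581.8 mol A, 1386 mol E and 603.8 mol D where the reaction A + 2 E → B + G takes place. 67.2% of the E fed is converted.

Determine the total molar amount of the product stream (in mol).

2110 mol

E reacted = 0.672 × 1386 = 931.4 mol; ν_E = −2, so ξ = 931.4/2 = 465.7 mol.
Outlet amounts (n = n₀ + ν ξ):
  A: 581.8 − 1(465.7) = 116.1
  E: 1386 − 2(465.7) = 454.6
  B: 0 + 1(465.7) = 465.7
  G: 0 + 1(465.7) = 465.7
  D: 603.8 (inert)
Total out = 116.1 + 454.6 + 465.7 + 465.7 + 603.8 = 2106 mol.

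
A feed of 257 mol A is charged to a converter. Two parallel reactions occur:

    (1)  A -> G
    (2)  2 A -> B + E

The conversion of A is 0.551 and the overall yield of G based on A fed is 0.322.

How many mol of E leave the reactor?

Yield of G: 1ξ₁ / 257 = 0.322 → ξ₁ = 82.75 mol.
Conversion of A: 1ξ₁ + 2ξ₂ = 0.551 × 257 = 141.6 → ξ₂ = 29.43 mol.
Outlet amounts (n = n₀ + Σ ν·ξ):
  A: 257 − 1(82.75) − 2(29.43) = 115.4
  G: 0 + 1(82.75) = 82.75
  B: 0 + 1(29.43) = 29.43
  E: 0 + 1(29.43) = 29.43

29.4 mol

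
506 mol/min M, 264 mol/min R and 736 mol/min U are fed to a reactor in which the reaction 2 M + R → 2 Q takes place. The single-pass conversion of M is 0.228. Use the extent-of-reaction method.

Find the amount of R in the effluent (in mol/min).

M reacted = 0.228 × 506 = 115.4 mol/min; ν_M = −2, so ξ = 115.4/2 = 57.68 mol/min.
Outlet amounts (n = n₀ + ν ξ):
  M: 506 − 2(57.68) = 390.6
  R: 264 − 1(57.68) = 206.3
  Q: 0 + 2(57.68) = 115.4
  U: 736 (inert)

206 mol/min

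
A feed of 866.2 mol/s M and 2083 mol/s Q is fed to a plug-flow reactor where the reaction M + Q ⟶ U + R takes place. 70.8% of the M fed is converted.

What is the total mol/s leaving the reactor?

M reacted = 0.708 × 866.2 = 613.3 mol/s; ν_M = −1, so ξ = 613.3/1 = 613.3 mol/s.
Outlet amounts (n = n₀ + ν ξ):
  M: 866.2 − 1(613.3) = 252.9
  Q: 2083 − 1(613.3) = 1470
  U: 0 + 1(613.3) = 613.3
  R: 0 + 1(613.3) = 613.3
Total out = 252.9 + 1470 + 613.3 + 613.3 = 2949 mol/s.

2950 mol/s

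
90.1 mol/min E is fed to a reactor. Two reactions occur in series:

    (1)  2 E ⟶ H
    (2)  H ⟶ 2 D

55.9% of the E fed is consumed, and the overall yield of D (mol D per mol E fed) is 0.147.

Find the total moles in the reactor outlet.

Conversion of E: E consumed = 2ξ₁ = 0.559 × 90.1 → ξ₁ = 25.18 mol/min.
Yield of D: 2ξ₂ / 90.1 = 0.147 → ξ₂ = 6.622 mol/min.
Outlet amounts (n = n₀ + Σ ν·ξ):
  E: 90.1 − 2(25.18) = 39.73
  H: 0 + 1(25.18) − 1(6.622) = 18.56
  D: 0 + 2(6.622) = 13.24
Total out = 39.73 + 18.56 + 13.24 = 71.54 mol/min.

71.5 mol/min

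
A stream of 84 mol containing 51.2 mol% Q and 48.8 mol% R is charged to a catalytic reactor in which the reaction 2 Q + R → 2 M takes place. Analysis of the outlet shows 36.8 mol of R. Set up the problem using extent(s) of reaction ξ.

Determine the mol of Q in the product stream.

For R: n = n₀ − 1ξ → 36.8 = 40.99 − 1ξ, giving ξ = 4.192 mol.
Outlet amounts (n = n₀ + ν ξ):
  Q: 43.01 − 2(4.192) = 34.62
  R: 40.99 − 1(4.192) = 36.8
  M: 0 + 2(4.192) = 8.384

34.6 mol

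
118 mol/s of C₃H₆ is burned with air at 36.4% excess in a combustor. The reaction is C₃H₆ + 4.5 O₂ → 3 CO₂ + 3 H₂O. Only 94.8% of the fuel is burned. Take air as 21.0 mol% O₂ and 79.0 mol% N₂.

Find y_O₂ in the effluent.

Stoichiometric O₂ = 4.5 × 118 = 531 mol/s; O₂ fed = 531 × 1.364 = 724.3 mol/s.
N₂ fed = 724.3 × 79/21 = 2725 mol/s.
Fuel reacted = 0.948 × 118 → ξ = 111.9 mol/s.
Outlet (n = n₀ + ν ξ):
  C₃H₆: 118 − 1(111.9) = 6.136
  O₂: 724.3 − 4.5(111.9) = 220.9
  N₂: 2725 (inert)
  CO₂: 0 + 3(111.9) = 335.6
  H₂O: 0 + 3(111.9) = 335.6
Total out = 3623 mol/s; y_O₂ = 220.9 / 3623 = 0.06097.

0.061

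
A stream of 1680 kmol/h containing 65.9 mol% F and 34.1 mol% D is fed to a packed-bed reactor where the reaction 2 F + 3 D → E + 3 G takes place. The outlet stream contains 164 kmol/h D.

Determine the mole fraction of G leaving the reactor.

0.265

For D: n = n₀ − 3ξ → 164 = 572.9 − 3ξ, giving ξ = 136.3 kmol/h.
Outlet amounts (n = n₀ + ν ξ):
  F: 1107 − 2(136.3) = 834.5
  D: 572.9 − 3(136.3) = 164
  E: 0 + 1(136.3) = 136.3
  G: 0 + 3(136.3) = 408.9
Total out = 1544 kmol/h; y_G = 408.9 / 1544 = 0.2649.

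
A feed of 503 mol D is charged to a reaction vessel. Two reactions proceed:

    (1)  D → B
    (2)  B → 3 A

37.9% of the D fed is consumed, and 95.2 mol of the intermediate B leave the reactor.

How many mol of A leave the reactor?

286 mol

Conversion of D: D consumed = 1ξ₁ = 0.379 × 503 → ξ₁ = 190.6 mol.
B balance: n_B = 0 + 1ξ₁ − 1ξ₂ = 95.2 → ξ₂ = (1·190.6 − 95.2)/1 = 95.44 mol.
Outlet amounts (n = n₀ + Σ ν·ξ):
  D: 503 − 1(190.6) = 312.4
  B: 0 + 1(190.6) − 1(95.44) = 95.2
  A: 0 + 3(95.44) = 286.3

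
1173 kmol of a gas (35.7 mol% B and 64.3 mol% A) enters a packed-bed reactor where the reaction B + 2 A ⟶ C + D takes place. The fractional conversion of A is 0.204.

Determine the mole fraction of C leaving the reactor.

0.0702

A reacted = 0.204 × 754.2 = 153.9 kmol; ν_A = −2, so ξ = 153.9/2 = 76.93 kmol.
Outlet amounts (n = n₀ + ν ξ):
  B: 418.8 − 1(76.93) = 341.8
  A: 754.2 − 2(76.93) = 600.4
  C: 0 + 1(76.93) = 76.93
  D: 0 + 1(76.93) = 76.93
Total out = 1096 kmol; y_C = 76.93 / 1096 = 0.07019.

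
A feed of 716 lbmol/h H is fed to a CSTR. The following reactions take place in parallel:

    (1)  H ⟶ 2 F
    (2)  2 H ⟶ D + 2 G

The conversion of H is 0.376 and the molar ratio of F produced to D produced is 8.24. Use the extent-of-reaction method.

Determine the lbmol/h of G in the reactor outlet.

Conversion of H: H consumed = 0.376 × 716 = 269.2 lbmol/h = 1ξ₁ + 2ξ₂.
Selectivity: 2ξ₁ / (1ξ₂) = 8.24 → ξ₁ = 4.12 ξ₂.
Substitute: (1·4.12 + 2) ξ₂ = 269.2 → ξ₂ = 43.99 lbmol/h, ξ₁ = 181.2 lbmol/h.
Outlet amounts (n = n₀ + Σ ν·ξ):
  H: 716 − 1(181.2) − 2(43.99) = 446.8
  F: 0 + 2(181.2) = 362.5
  D: 0 + 1(43.99) = 43.99
  G: 0 + 2(43.99) = 87.98

88 lbmol/h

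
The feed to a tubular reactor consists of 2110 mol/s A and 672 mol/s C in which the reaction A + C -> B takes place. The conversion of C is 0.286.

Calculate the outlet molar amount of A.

1920 mol/s

C reacted = 0.286 × 672 = 192.2 mol/s; ν_C = −1, so ξ = 192.2/1 = 192.2 mol/s.
Outlet amounts (n = n₀ + ν ξ):
  A: 2110 − 1(192.2) = 1918
  C: 672 − 1(192.2) = 479.8
  B: 0 + 1(192.2) = 192.2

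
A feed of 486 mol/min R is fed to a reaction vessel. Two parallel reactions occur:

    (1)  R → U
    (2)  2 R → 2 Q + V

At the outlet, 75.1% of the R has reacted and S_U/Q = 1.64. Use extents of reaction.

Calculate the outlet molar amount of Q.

Conversion of R: R consumed = 0.751 × 486 = 365 mol/min = 1ξ₁ + 2ξ₂.
Selectivity: 1ξ₁ / (2ξ₂) = 1.64 → ξ₁ = 3.28 ξ₂.
Substitute: (1·3.28 + 2) ξ₂ = 365 → ξ₂ = 69.13 mol/min, ξ₁ = 226.7 mol/min.
Outlet amounts (n = n₀ + Σ ν·ξ):
  R: 486 − 1(226.7) − 2(69.13) = 121
  U: 0 + 1(226.7) = 226.7
  Q: 0 + 2(69.13) = 138.3
  V: 0 + 1(69.13) = 69.13

138 mol/min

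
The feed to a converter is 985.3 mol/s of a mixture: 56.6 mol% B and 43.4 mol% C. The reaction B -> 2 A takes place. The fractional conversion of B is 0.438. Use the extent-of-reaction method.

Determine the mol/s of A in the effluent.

489 mol/s

B reacted = 0.438 × 557.7 = 244.3 mol/s; ν_B = −1, so ξ = 244.3/1 = 244.3 mol/s.
Outlet amounts (n = n₀ + ν ξ):
  B: 557.7 − 1(244.3) = 313.4
  A: 0 + 2(244.3) = 488.5
  C: 427.6 (inert)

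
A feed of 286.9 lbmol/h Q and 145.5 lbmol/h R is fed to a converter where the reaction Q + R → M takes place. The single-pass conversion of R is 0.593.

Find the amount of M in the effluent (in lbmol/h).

86.3 lbmol/h

R reacted = 0.593 × 145.5 = 86.28 lbmol/h; ν_R = −1, so ξ = 86.28/1 = 86.28 lbmol/h.
Outlet amounts (n = n₀ + ν ξ):
  Q: 286.9 − 1(86.28) = 200.6
  R: 145.5 − 1(86.28) = 59.22
  M: 0 + 1(86.28) = 86.28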